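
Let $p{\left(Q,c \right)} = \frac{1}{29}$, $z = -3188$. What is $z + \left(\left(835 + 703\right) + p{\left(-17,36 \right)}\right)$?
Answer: $- \frac{47849}{29} \approx -1650.0$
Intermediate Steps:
$p{\left(Q,c \right)} = \frac{1}{29}$
$z + \left(\left(835 + 703\right) + p{\left(-17,36 \right)}\right) = -3188 + \left(\left(835 + 703\right) + \frac{1}{29}\right) = -3188 + \left(1538 + \frac{1}{29}\right) = -3188 + \frac{44603}{29} = - \frac{47849}{29}$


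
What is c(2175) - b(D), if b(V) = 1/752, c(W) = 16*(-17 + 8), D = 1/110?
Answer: -108289/752 ≈ -144.00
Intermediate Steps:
D = 1/110 ≈ 0.0090909
c(W) = -144 (c(W) = 16*(-9) = -144)
b(V) = 1/752
c(2175) - b(D) = -144 - 1*1/752 = -144 - 1/752 = -108289/752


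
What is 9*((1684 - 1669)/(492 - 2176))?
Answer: -135/1684 ≈ -0.080166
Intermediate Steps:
9*((1684 - 1669)/(492 - 2176)) = 9*(15/(-1684)) = 9*(15*(-1/1684)) = 9*(-15/1684) = -135/1684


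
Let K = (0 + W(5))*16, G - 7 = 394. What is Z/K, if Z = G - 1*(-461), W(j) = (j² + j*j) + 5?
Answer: 431/440 ≈ 0.97955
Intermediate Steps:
G = 401 (G = 7 + 394 = 401)
W(j) = 5 + 2*j² (W(j) = (j² + j²) + 5 = 2*j² + 5 = 5 + 2*j²)
K = 880 (K = (0 + (5 + 2*5²))*16 = (0 + (5 + 2*25))*16 = (0 + (5 + 50))*16 = (0 + 55)*16 = 55*16 = 880)
Z = 862 (Z = 401 - 1*(-461) = 401 + 461 = 862)
Z/K = 862/880 = 862*(1/880) = 431/440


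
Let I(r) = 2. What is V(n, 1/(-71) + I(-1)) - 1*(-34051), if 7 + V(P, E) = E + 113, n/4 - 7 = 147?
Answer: 2425288/71 ≈ 34159.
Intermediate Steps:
n = 616 (n = 28 + 4*147 = 28 + 588 = 616)
V(P, E) = 106 + E (V(P, E) = -7 + (E + 113) = -7 + (113 + E) = 106 + E)
V(n, 1/(-71) + I(-1)) - 1*(-34051) = (106 + (1/(-71) + 2)) - 1*(-34051) = (106 + (-1/71 + 2)) + 34051 = (106 + 141/71) + 34051 = 7667/71 + 34051 = 2425288/71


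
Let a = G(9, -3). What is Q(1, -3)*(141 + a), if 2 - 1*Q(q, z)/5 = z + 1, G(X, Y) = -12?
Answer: 2580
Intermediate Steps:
Q(q, z) = 5 - 5*z (Q(q, z) = 10 - 5*(z + 1) = 10 - 5*(1 + z) = 10 + (-5 - 5*z) = 5 - 5*z)
a = -12
Q(1, -3)*(141 + a) = (5 - 5*(-3))*(141 - 12) = (5 + 15)*129 = 20*129 = 2580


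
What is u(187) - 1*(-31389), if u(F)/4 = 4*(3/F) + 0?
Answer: 5869791/187 ≈ 31389.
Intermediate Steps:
u(F) = 48/F (u(F) = 4*(4*(3/F) + 0) = 4*(12/F + 0) = 4*(12/F) = 48/F)
u(187) - 1*(-31389) = 48/187 - 1*(-31389) = 48*(1/187) + 31389 = 48/187 + 31389 = 5869791/187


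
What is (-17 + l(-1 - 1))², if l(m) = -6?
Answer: 529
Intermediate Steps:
(-17 + l(-1 - 1))² = (-17 - 6)² = (-23)² = 529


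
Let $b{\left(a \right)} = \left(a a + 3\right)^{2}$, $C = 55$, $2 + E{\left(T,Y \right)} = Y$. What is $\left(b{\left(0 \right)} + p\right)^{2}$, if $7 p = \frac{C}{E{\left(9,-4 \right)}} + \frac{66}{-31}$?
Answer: $\frac{92486689}{1695204} \approx 54.558$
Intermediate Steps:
$E{\left(T,Y \right)} = -2 + Y$
$b{\left(a \right)} = \left(3 + a^{2}\right)^{2}$ ($b{\left(a \right)} = \left(a^{2} + 3\right)^{2} = \left(3 + a^{2}\right)^{2}$)
$p = - \frac{2101}{1302}$ ($p = \frac{\frac{55}{-2 - 4} + \frac{66}{-31}}{7} = \frac{\frac{55}{-6} + 66 \left(- \frac{1}{31}\right)}{7} = \frac{55 \left(- \frac{1}{6}\right) - \frac{66}{31}}{7} = \frac{- \frac{55}{6} - \frac{66}{31}}{7} = \frac{1}{7} \left(- \frac{2101}{186}\right) = - \frac{2101}{1302} \approx -1.6137$)
$\left(b{\left(0 \right)} + p\right)^{2} = \left(\left(3 + 0^{2}\right)^{2} - \frac{2101}{1302}\right)^{2} = \left(\left(3 + 0\right)^{2} - \frac{2101}{1302}\right)^{2} = \left(3^{2} - \frac{2101}{1302}\right)^{2} = \left(9 - \frac{2101}{1302}\right)^{2} = \left(\frac{9617}{1302}\right)^{2} = \frac{92486689}{1695204}$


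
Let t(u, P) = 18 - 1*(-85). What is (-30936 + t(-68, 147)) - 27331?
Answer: -58164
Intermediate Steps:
t(u, P) = 103 (t(u, P) = 18 + 85 = 103)
(-30936 + t(-68, 147)) - 27331 = (-30936 + 103) - 27331 = -30833 - 27331 = -58164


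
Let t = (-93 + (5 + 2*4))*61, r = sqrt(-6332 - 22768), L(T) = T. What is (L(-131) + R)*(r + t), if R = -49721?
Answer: 243277760 - 498520*I*sqrt(291) ≈ 2.4328e+8 - 8.5041e+6*I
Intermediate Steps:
r = 10*I*sqrt(291) (r = sqrt(-29100) = 10*I*sqrt(291) ≈ 170.59*I)
t = -4880 (t = (-93 + (5 + 8))*61 = (-93 + 13)*61 = -80*61 = -4880)
(L(-131) + R)*(r + t) = (-131 - 49721)*(10*I*sqrt(291) - 4880) = -49852*(-4880 + 10*I*sqrt(291)) = 243277760 - 498520*I*sqrt(291)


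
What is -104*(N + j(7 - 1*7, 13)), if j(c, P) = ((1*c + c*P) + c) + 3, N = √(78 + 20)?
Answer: -312 - 728*√2 ≈ -1341.5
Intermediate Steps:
N = 7*√2 (N = √98 = 7*√2 ≈ 9.8995)
j(c, P) = 3 + 2*c + P*c (j(c, P) = ((c + P*c) + c) + 3 = (2*c + P*c) + 3 = 3 + 2*c + P*c)
-104*(N + j(7 - 1*7, 13)) = -104*(7*√2 + (3 + 2*(7 - 1*7) + 13*(7 - 1*7))) = -104*(7*√2 + (3 + 2*(7 - 7) + 13*(7 - 7))) = -104*(7*√2 + (3 + 2*0 + 13*0)) = -104*(7*√2 + (3 + 0 + 0)) = -104*(7*√2 + 3) = -104*(3 + 7*√2) = -312 - 728*√2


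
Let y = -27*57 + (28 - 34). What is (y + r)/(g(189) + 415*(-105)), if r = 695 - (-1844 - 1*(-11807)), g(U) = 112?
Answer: 10813/43463 ≈ 0.24879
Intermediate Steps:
y = -1545 (y = -1539 - 6 = -1545)
r = -9268 (r = 695 - (-1844 + 11807) = 695 - 1*9963 = 695 - 9963 = -9268)
(y + r)/(g(189) + 415*(-105)) = (-1545 - 9268)/(112 + 415*(-105)) = -10813/(112 - 43575) = -10813/(-43463) = -10813*(-1/43463) = 10813/43463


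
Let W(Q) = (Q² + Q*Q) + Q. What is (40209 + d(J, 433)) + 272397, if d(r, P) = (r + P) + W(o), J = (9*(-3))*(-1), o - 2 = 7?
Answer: 313237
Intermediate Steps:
o = 9 (o = 2 + 7 = 9)
W(Q) = Q + 2*Q² (W(Q) = (Q² + Q²) + Q = 2*Q² + Q = Q + 2*Q²)
J = 27 (J = -27*(-1) = 27)
d(r, P) = 171 + P + r (d(r, P) = (r + P) + 9*(1 + 2*9) = (P + r) + 9*(1 + 18) = (P + r) + 9*19 = (P + r) + 171 = 171 + P + r)
(40209 + d(J, 433)) + 272397 = (40209 + (171 + 433 + 27)) + 272397 = (40209 + 631) + 272397 = 40840 + 272397 = 313237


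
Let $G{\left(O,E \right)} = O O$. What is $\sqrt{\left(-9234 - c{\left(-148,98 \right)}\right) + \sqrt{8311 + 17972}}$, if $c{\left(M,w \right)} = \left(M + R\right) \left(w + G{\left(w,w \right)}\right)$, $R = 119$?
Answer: $\sqrt{272124 + \sqrt{26283}} \approx 521.81$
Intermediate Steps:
$G{\left(O,E \right)} = O^{2}$
$c{\left(M,w \right)} = \left(119 + M\right) \left(w + w^{2}\right)$ ($c{\left(M,w \right)} = \left(M + 119\right) \left(w + w^{2}\right) = \left(119 + M\right) \left(w + w^{2}\right)$)
$\sqrt{\left(-9234 - c{\left(-148,98 \right)}\right) + \sqrt{8311 + 17972}} = \sqrt{\left(-9234 - 98 \left(119 - 148 + 119 \cdot 98 - 14504\right)\right) + \sqrt{8311 + 17972}} = \sqrt{\left(-9234 - 98 \left(119 - 148 + 11662 - 14504\right)\right) + \sqrt{26283}} = \sqrt{\left(-9234 - 98 \left(-2871\right)\right) + \sqrt{26283}} = \sqrt{\left(-9234 - -281358\right) + \sqrt{26283}} = \sqrt{\left(-9234 + 281358\right) + \sqrt{26283}} = \sqrt{272124 + \sqrt{26283}}$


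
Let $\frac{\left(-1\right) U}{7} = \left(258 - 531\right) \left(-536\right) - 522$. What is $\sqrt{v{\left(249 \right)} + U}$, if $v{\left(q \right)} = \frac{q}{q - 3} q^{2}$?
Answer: $\frac{i \sqrt{6440818002}}{82} \approx 978.72 i$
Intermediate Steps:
$v{\left(q \right)} = \frac{q^{3}}{-3 + q}$ ($v{\left(q \right)} = \frac{q}{-3 + q} q^{2} = \frac{q^{3}}{-3 + q}$)
$U = -1020642$ ($U = - 7 \left(\left(258 - 531\right) \left(-536\right) - 522\right) = - 7 \left(\left(-273\right) \left(-536\right) - 522\right) = - 7 \left(146328 - 522\right) = \left(-7\right) 145806 = -1020642$)
$\sqrt{v{\left(249 \right)} + U} = \sqrt{\frac{249^{3}}{-3 + 249} - 1020642} = \sqrt{\frac{15438249}{246} - 1020642} = \sqrt{15438249 \cdot \frac{1}{246} - 1020642} = \sqrt{\frac{5146083}{82} - 1020642} = \sqrt{- \frac{78546561}{82}} = \frac{i \sqrt{6440818002}}{82}$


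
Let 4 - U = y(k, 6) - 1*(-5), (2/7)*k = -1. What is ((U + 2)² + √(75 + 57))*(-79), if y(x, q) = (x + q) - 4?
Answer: -1975/4 - 158*√33 ≈ -1401.4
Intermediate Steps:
k = -7/2 (k = (7/2)*(-1) = -7/2 ≈ -3.5000)
y(x, q) = -4 + q + x (y(x, q) = (q + x) - 4 = -4 + q + x)
U = ½ (U = 4 - ((-4 + 6 - 7/2) - 1*(-5)) = 4 - (-3/2 + 5) = 4 - 1*7/2 = 4 - 7/2 = ½ ≈ 0.50000)
((U + 2)² + √(75 + 57))*(-79) = ((½ + 2)² + √(75 + 57))*(-79) = ((5/2)² + √132)*(-79) = (25/4 + 2*√33)*(-79) = -1975/4 - 158*√33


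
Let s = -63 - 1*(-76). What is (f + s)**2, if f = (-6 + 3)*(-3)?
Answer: 484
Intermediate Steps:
f = 9 (f = -3*(-3) = 9)
s = 13 (s = -63 + 76 = 13)
(f + s)**2 = (9 + 13)**2 = 22**2 = 484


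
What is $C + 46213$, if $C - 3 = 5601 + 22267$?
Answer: $74084$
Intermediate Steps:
$C = 27871$ ($C = 3 + \left(5601 + 22267\right) = 3 + 27868 = 27871$)
$C + 46213 = 27871 + 46213 = 74084$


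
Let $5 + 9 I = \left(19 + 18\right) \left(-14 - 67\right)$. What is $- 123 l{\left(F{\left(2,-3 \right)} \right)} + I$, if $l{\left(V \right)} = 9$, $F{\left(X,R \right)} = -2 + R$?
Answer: $- \frac{12965}{9} \approx -1440.6$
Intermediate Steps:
$I = - \frac{3002}{9}$ ($I = - \frac{5}{9} + \frac{\left(19 + 18\right) \left(-14 - 67\right)}{9} = - \frac{5}{9} + \frac{37 \left(-81\right)}{9} = - \frac{5}{9} + \frac{1}{9} \left(-2997\right) = - \frac{5}{9} - 333 = - \frac{3002}{9} \approx -333.56$)
$- 123 l{\left(F{\left(2,-3 \right)} \right)} + I = \left(-123\right) 9 - \frac{3002}{9} = -1107 - \frac{3002}{9} = - \frac{12965}{9}$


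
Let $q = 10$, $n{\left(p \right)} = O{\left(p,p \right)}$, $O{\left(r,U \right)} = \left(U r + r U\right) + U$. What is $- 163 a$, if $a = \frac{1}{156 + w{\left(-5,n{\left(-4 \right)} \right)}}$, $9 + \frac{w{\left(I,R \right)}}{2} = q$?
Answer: $- \frac{163}{158} \approx -1.0316$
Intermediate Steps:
$O{\left(r,U \right)} = U + 2 U r$ ($O{\left(r,U \right)} = \left(U r + U r\right) + U = 2 U r + U = U + 2 U r$)
$n{\left(p \right)} = p \left(1 + 2 p\right)$
$w{\left(I,R \right)} = 2$ ($w{\left(I,R \right)} = -18 + 2 \cdot 10 = -18 + 20 = 2$)
$a = \frac{1}{158}$ ($a = \frac{1}{156 + 2} = \frac{1}{158} \approx 0.0063291$)
$- 163 a = \left(-163\right) \frac{1}{158} = - \frac{163}{158}$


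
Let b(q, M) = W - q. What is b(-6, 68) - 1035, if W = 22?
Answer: -1007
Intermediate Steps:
b(q, M) = 22 - q
b(-6, 68) - 1035 = (22 - 1*(-6)) - 1035 = (22 + 6) - 1035 = 28 - 1035 = -1007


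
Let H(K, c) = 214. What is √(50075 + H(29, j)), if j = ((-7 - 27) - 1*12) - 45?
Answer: √50289 ≈ 224.25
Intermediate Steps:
j = -91 (j = (-34 - 12) - 45 = -46 - 45 = -91)
√(50075 + H(29, j)) = √(50075 + 214) = √50289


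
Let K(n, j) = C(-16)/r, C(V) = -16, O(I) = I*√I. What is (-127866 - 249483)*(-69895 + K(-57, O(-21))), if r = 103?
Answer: 2716611298149/103 ≈ 2.6375e+10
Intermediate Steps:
O(I) = I^(3/2)
K(n, j) = -16/103
(-127866 - 249483)*(-69895 + K(-57, O(-21))) = (-127866 - 249483)*(-69895 - 16/103) = -377349*(-7199201/103) = 2716611298149/103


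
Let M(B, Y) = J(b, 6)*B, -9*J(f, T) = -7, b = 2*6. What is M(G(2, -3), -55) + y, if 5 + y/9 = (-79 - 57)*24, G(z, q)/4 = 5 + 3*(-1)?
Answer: -264733/9 ≈ -29415.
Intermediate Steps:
b = 12
J(f, T) = 7/9 (J(f, T) = -1/9*(-7) = 7/9)
G(z, q) = 8 (G(z, q) = 4*(5 + 3*(-1)) = 4*(5 - 3) = 4*2 = 8)
M(B, Y) = 7*B/9
y = -29421 (y = -45 + 9*((-79 - 57)*24) = -45 + 9*(-136*24) = -45 + 9*(-3264) = -45 - 29376 = -29421)
M(G(2, -3), -55) + y = (7/9)*8 - 29421 = 56/9 - 29421 = -264733/9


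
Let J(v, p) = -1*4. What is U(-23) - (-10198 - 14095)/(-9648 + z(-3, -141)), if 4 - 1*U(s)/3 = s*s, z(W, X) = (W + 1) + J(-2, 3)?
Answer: -15229343/9654 ≈ -1577.5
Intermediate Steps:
J(v, p) = -4
z(W, X) = -3 + W (z(W, X) = (W + 1) - 4 = (1 + W) - 4 = -3 + W)
U(s) = 12 - 3*s**2 (U(s) = 12 - 3*s*s = 12 - 3*s**2)
U(-23) - (-10198 - 14095)/(-9648 + z(-3, -141)) = (12 - 3*(-23)**2) - (-10198 - 14095)/(-9648 + (-3 - 3)) = (12 - 3*529) - (-24293)/(-9648 - 6) = (12 - 1587) - (-24293)/(-9654) = -1575 - (-24293)*(-1)/9654 = -1575 - 1*24293/9654 = -1575 - 24293/9654 = -15229343/9654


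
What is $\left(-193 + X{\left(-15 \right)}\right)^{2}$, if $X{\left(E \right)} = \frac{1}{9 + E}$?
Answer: $\frac{1343281}{36} \approx 37313.0$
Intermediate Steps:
$\left(-193 + X{\left(-15 \right)}\right)^{2} = \left(-193 + \frac{1}{9 - 15}\right)^{2} = \left(-193 + \frac{1}{-6}\right)^{2} = \left(-193 - \frac{1}{6}\right)^{2} = \left(- \frac{1159}{6}\right)^{2} = \frac{1343281}{36}$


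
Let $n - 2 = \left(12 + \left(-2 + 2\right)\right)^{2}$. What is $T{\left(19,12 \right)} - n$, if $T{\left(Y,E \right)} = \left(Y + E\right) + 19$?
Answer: $-96$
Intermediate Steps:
$T{\left(Y,E \right)} = 19 + E + Y$ ($T{\left(Y,E \right)} = \left(E + Y\right) + 19 = 19 + E + Y$)
$n = 146$ ($n = 2 + \left(12 + \left(-2 + 2\right)\right)^{2} = 2 + \left(12 + 0\right)^{2} = 2 + 12^{2} = 2 + 144 = 146$)
$T{\left(19,12 \right)} - n = \left(19 + 12 + 19\right) - 146 = 50 - 146 = -96$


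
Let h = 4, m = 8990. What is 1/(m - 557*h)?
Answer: 1/6762 ≈ 0.00014789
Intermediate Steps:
1/(m - 557*h) = 1/(8990 - 557*4) = 1/(8990 - 2228) = 1/6762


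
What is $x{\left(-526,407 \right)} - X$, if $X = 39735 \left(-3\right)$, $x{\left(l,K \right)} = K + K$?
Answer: $120019$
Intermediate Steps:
$x{\left(l,K \right)} = 2 K$
$X = -119205$
$x{\left(-526,407 \right)} - X = 2 \cdot 407 - -119205 = 814 + 119205 = 120019$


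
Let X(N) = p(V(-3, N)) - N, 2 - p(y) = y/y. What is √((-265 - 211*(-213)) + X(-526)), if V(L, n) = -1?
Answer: √45205 ≈ 212.61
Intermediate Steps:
p(y) = 1 (p(y) = 2 - y/y = 2 - 1*1 = 2 - 1 = 1)
X(N) = 1 - N
√((-265 - 211*(-213)) + X(-526)) = √((-265 - 211*(-213)) + (1 - 1*(-526))) = √((-265 + 44943) + (1 + 526)) = √(44678 + 527) = √45205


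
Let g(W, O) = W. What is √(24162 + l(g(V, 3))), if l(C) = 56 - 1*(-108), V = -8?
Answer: √24326 ≈ 155.97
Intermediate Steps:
l(C) = 164 (l(C) = 56 + 108 = 164)
√(24162 + l(g(V, 3))) = √(24162 + 164) = √24326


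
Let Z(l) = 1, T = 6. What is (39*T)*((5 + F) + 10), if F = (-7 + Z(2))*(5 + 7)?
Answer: -13338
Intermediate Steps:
F = -72 (F = (-7 + 1)*(5 + 7) = -6*12 = -72)
(39*T)*((5 + F) + 10) = (39*6)*((5 - 72) + 10) = 234*(-67 + 10) = 234*(-57) = -13338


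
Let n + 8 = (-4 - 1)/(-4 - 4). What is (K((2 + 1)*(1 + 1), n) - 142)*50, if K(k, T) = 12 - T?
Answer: -24525/4 ≈ -6131.3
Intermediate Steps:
n = -59/8 (n = -8 + (-4 - 1)/(-4 - 4) = -8 - 5/(-8) = -8 - 5*(-⅛) = -8 + 5/8 = -59/8 ≈ -7.3750)
(K((2 + 1)*(1 + 1), n) - 142)*50 = ((12 - 1*(-59/8)) - 142)*50 = ((12 + 59/8) - 142)*50 = (155/8 - 142)*50 = -981/8*50 = -24525/4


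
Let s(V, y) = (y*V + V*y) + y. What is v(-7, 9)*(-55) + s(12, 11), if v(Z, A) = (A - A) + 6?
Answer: -55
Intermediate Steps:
s(V, y) = y + 2*V*y (s(V, y) = (V*y + V*y) + y = 2*V*y + y = y + 2*V*y)
v(Z, A) = 6 (v(Z, A) = 0 + 6 = 6)
v(-7, 9)*(-55) + s(12, 11) = 6*(-55) + 11*(1 + 2*12) = -330 + 11*(1 + 24) = -330 + 11*25 = -330 + 275 = -55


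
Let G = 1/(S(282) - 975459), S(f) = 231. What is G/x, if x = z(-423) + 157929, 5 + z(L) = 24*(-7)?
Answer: -1/153848068368 ≈ -6.4999e-12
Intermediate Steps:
z(L) = -173 (z(L) = -5 + 24*(-7) = -5 - 168 = -173)
x = 157756 (x = -173 + 157929 = 157756)
G = -1/975228 (G = 1/(231 - 975459) = 1/(-975228) = -1/975228 ≈ -1.0254e-6)
G/x = -1/975228/157756 = -1/975228*1/157756 = -1/153848068368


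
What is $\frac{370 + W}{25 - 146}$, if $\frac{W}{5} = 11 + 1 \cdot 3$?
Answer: $- \frac{40}{11} \approx -3.6364$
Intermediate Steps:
$W = 70$ ($W = 5 \left(11 + 1 \cdot 3\right) = 5 \left(11 + 3\right) = 5 \cdot 14 = 70$)
$\frac{370 + W}{25 - 146} = \frac{370 + 70}{25 - 146} = \frac{440}{-121} = 440 \left(- \frac{1}{121}\right) = - \frac{40}{11}$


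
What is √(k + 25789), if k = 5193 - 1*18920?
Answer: √12062 ≈ 109.83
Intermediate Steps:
k = -13727 (k = 5193 - 18920 = -13727)
√(k + 25789) = √(-13727 + 25789) = √12062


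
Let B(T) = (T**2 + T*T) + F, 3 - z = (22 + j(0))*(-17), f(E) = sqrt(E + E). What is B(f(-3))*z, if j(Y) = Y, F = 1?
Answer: -4147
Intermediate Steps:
f(E) = sqrt(2)*sqrt(E) (f(E) = sqrt(2*E) = sqrt(2)*sqrt(E))
z = 377 (z = 3 - (22 + 0)*(-17) = 3 - 22*(-17) = 3 - 1*(-374) = 3 + 374 = 377)
B(T) = 1 + 2*T**2 (B(T) = (T**2 + T*T) + 1 = (T**2 + T**2) + 1 = 2*T**2 + 1 = 1 + 2*T**2)
B(f(-3))*z = (1 + 2*(sqrt(2)*sqrt(-3))**2)*377 = (1 + 2*(sqrt(2)*(I*sqrt(3)))**2)*377 = (1 + 2*(I*sqrt(6))**2)*377 = (1 + 2*(-6))*377 = (1 - 12)*377 = -11*377 = -4147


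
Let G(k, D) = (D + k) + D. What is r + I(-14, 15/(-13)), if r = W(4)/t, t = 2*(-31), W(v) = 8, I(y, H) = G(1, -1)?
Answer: -35/31 ≈ -1.1290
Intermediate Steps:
G(k, D) = k + 2*D
I(y, H) = -1 (I(y, H) = 1 + 2*(-1) = 1 - 2 = -1)
t = -62
r = -4/31 (r = 8/(-62) = 8*(-1/62) = -4/31 ≈ -0.12903)
r + I(-14, 15/(-13)) = -4/31 - 1 = -35/31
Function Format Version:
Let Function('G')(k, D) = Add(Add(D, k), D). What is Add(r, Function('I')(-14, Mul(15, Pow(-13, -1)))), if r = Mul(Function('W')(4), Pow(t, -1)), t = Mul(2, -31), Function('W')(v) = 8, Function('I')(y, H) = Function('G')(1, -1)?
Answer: Rational(-35, 31) ≈ -1.1290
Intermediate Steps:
Function('G')(k, D) = Add(k, Mul(2, D))
Function('I')(y, H) = -1 (Function('I')(y, H) = Add(1, Mul(2, -1)) = Add(1, -2) = -1)
t = -62
r = Rational(-4, 31) (r = Mul(8, Pow(-62, -1)) = Mul(8, Rational(-1, 62)) = Rational(-4, 31) ≈ -0.12903)
Add(r, Function('I')(-14, Mul(15, Pow(-13, -1)))) = Add(Rational(-4, 31), -1) = Rational(-35, 31)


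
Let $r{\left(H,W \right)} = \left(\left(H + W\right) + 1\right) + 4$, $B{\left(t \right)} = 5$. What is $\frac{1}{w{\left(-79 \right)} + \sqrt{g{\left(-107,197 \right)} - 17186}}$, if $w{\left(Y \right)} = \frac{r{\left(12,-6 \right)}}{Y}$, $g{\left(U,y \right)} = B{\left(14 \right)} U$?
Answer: $- \frac{79}{10054262} - \frac{18723 i \sqrt{1969}}{110596882} \approx -7.8574 \cdot 10^{-6} - 0.007512 i$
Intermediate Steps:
$g{\left(U,y \right)} = 5 U$
$r{\left(H,W \right)} = 5 + H + W$ ($r{\left(H,W \right)} = \left(1 + H + W\right) + 4 = 5 + H + W$)
$w{\left(Y \right)} = \frac{11}{Y}$ ($w{\left(Y \right)} = \frac{5 + 12 - 6}{Y} = \frac{11}{Y}$)
$\frac{1}{w{\left(-79 \right)} + \sqrt{g{\left(-107,197 \right)} - 17186}} = \frac{1}{\frac{11}{-79} + \sqrt{5 \left(-107\right) - 17186}} = \frac{1}{11 \left(- \frac{1}{79}\right) + \sqrt{-535 - 17186}} = \frac{1}{- \frac{11}{79} + \sqrt{-17721}} = \frac{1}{- \frac{11}{79} + 3 i \sqrt{1969}}$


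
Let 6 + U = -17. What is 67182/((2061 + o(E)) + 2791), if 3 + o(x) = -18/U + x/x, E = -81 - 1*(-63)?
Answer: 772593/55784 ≈ 13.850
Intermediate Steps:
E = -18 (E = -81 + 63 = -18)
U = -23 (U = -6 - 17 = -23)
o(x) = -28/23 (o(x) = -3 + (-18/(-23) + x/x) = -3 + (-18*(-1/23) + 1) = -3 + (18/23 + 1) = -3 + 41/23 = -28/23)
67182/((2061 + o(E)) + 2791) = 67182/((2061 - 28/23) + 2791) = 67182/(47375/23 + 2791) = 67182/(111568/23) = 67182*(23/111568) = 772593/55784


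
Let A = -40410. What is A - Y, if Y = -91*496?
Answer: 4726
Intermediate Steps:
Y = -45136
A - Y = -40410 - 1*(-45136) = -40410 + 45136 = 4726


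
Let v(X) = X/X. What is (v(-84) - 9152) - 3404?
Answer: -12555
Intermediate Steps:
v(X) = 1
(v(-84) - 9152) - 3404 = (1 - 9152) - 3404 = -9151 - 3404 = -12555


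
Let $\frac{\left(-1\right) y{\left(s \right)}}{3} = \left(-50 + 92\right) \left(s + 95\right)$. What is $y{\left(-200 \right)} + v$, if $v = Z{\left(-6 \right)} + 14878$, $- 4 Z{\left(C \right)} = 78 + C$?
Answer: $28090$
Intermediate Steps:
$Z{\left(C \right)} = - \frac{39}{2} - \frac{C}{4}$ ($Z{\left(C \right)} = - \frac{78 + C}{4} = - \frac{39}{2} - \frac{C}{4}$)
$y{\left(s \right)} = -11970 - 126 s$ ($y{\left(s \right)} = - 3 \left(-50 + 92\right) \left(s + 95\right) = - 3 \cdot 42 \left(95 + s\right) = - 3 \left(3990 + 42 s\right) = -11970 - 126 s$)
$v = 14860$ ($v = \left(- \frac{39}{2} - - \frac{3}{2}\right) + 14878 = \left(- \frac{39}{2} + \frac{3}{2}\right) + 14878 = -18 + 14878 = 14860$)
$y{\left(-200 \right)} + v = \left(-11970 - -25200\right) + 14860 = \left(-11970 + 25200\right) + 14860 = 13230 + 14860 = 28090$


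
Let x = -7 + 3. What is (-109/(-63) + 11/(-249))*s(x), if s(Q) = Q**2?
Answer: 141056/5229 ≈ 26.976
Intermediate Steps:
x = -4
(-109/(-63) + 11/(-249))*s(x) = (-109/(-63) + 11/(-249))*(-4)**2 = (-109*(-1/63) + 11*(-1/249))*16 = (109/63 - 11/249)*16 = (8816/5229)*16 = 141056/5229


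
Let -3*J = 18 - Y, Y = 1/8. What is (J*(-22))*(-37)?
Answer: -58201/12 ≈ -4850.1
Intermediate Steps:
Y = ⅛ ≈ 0.12500
J = -143/24 (J = -(18 - 1*⅛)/3 = -(18 - ⅛)/3 = -⅓*143/8 = -143/24 ≈ -5.9583)
(J*(-22))*(-37) = -143/24*(-22)*(-37) = (1573/12)*(-37) = -58201/12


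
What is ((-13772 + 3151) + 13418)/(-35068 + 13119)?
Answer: -2797/21949 ≈ -0.12743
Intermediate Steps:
((-13772 + 3151) + 13418)/(-35068 + 13119) = (-10621 + 13418)/(-21949) = 2797*(-1/21949) = -2797/21949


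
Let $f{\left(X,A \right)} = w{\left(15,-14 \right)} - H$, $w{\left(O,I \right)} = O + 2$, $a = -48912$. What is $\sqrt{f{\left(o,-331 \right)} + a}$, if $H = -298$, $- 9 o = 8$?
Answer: $i \sqrt{48597} \approx 220.45 i$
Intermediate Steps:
$o = - \frac{8}{9}$ ($o = \left(- \frac{1}{9}\right) 8 = - \frac{8}{9} \approx -0.88889$)
$w{\left(O,I \right)} = 2 + O$
$f{\left(X,A \right)} = 315$ ($f{\left(X,A \right)} = \left(2 + 15\right) - -298 = 17 + 298 = 315$)
$\sqrt{f{\left(o,-331 \right)} + a} = \sqrt{315 - 48912} = \sqrt{-48597} = i \sqrt{48597}$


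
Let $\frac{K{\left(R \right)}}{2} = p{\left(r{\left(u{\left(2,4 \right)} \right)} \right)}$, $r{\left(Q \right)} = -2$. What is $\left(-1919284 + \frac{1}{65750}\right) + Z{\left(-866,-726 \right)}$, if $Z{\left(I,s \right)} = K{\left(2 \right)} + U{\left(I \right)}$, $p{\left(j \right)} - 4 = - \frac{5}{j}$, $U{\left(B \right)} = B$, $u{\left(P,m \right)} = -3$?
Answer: $- \frac{126249007749}{65750} \approx -1.9201 \cdot 10^{6}$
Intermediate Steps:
$p{\left(j \right)} = 4 - \frac{5}{j}$
$K{\left(R \right)} = 13$ ($K{\left(R \right)} = 2 \left(4 - \frac{5}{-2}\right) = 2 \left(4 - - \frac{5}{2}\right) = 2 \left(4 + \frac{5}{2}\right) = 2 \cdot \frac{13}{2} = 13$)
$Z{\left(I,s \right)} = 13 + I$
$\left(-1919284 + \frac{1}{65750}\right) + Z{\left(-866,-726 \right)} = \left(-1919284 + \frac{1}{65750}\right) + \left(13 - 866\right) = \left(-1919284 + \frac{1}{65750}\right) - 853 = - \frac{126192922999}{65750} - 853 = - \frac{126249007749}{65750}$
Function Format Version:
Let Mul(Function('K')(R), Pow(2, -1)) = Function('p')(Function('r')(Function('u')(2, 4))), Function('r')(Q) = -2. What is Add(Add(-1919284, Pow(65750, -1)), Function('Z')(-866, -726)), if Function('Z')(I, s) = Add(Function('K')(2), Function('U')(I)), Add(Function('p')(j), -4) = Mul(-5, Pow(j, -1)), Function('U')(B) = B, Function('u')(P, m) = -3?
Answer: Rational(-126249007749, 65750) ≈ -1.9201e+6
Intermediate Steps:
Function('p')(j) = Add(4, Mul(-5, Pow(j, -1)))
Function('K')(R) = 13 (Function('K')(R) = Mul(2, Add(4, Mul(-5, Pow(-2, -1)))) = Mul(2, Add(4, Mul(-5, Rational(-1, 2)))) = Mul(2, Add(4, Rational(5, 2))) = Mul(2, Rational(13, 2)) = 13)
Function('Z')(I, s) = Add(13, I)
Add(Add(-1919284, Pow(65750, -1)), Function('Z')(-866, -726)) = Add(Add(-1919284, Pow(65750, -1)), Add(13, -866)) = Add(Add(-1919284, Rational(1, 65750)), -853) = Add(Rational(-126192922999, 65750), -853) = Rational(-126249007749, 65750)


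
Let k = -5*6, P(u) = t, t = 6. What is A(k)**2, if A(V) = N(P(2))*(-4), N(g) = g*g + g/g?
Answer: 21904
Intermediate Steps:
P(u) = 6
N(g) = 1 + g**2 (N(g) = g**2 + 1 = 1 + g**2)
k = -30
A(V) = -148 (A(V) = (1 + 6**2)*(-4) = (1 + 36)*(-4) = 37*(-4) = -148)
A(k)**2 = (-148)**2 = 21904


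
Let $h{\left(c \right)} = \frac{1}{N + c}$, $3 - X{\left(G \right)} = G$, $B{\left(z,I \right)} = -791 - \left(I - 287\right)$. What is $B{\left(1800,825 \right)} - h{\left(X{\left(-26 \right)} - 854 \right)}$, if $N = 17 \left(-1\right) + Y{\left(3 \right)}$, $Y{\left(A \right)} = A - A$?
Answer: $- \frac{1119017}{842} \approx -1329.0$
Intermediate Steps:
$B{\left(z,I \right)} = -504 - I$ ($B{\left(z,I \right)} = -791 - \left(-287 + I\right) = -504 - I$)
$X{\left(G \right)} = 3 - G$
$Y{\left(A \right)} = 0$
$N = -17$ ($N = 17 \left(-1\right) + 0 = -17 + 0 = -17$)
$h{\left(c \right)} = \frac{1}{-17 + c}$
$B{\left(1800,825 \right)} - h{\left(X{\left(-26 \right)} - 854 \right)} = \left(-504 - 825\right) - \frac{1}{-17 + \left(\left(3 - -26\right) - 854\right)} = \left(-504 - 825\right) - \frac{1}{-17 + \left(\left(3 + 26\right) - 854\right)} = -1329 - \frac{1}{-17 + \left(29 - 854\right)} = -1329 - \frac{1}{-17 - 825} = -1329 - \frac{1}{-842} = -1329 - - \frac{1}{842} = -1329 + \frac{1}{842} = - \frac{1119017}{842}$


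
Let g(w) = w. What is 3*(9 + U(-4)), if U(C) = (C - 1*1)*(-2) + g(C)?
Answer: 45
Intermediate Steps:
U(C) = 2 - C (U(C) = (C - 1*1)*(-2) + C = (C - 1)*(-2) + C = (-1 + C)*(-2) + C = (2 - 2*C) + C = 2 - C)
3*(9 + U(-4)) = 3*(9 + (2 - 1*(-4))) = 3*(9 + (2 + 4)) = 3*(9 + 6) = 3*15 = 45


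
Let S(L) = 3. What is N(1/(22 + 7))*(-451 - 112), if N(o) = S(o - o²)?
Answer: -1689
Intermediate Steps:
N(o) = 3
N(1/(22 + 7))*(-451 - 112) = 3*(-451 - 112) = 3*(-563) = -1689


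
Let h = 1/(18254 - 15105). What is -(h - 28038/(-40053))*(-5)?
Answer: 147219525/42042299 ≈ 3.5017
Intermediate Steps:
h = 1/3149 ≈ 0.00031756
-(h - 28038/(-40053))*(-5) = -(1/3149 - 28038/(-40053))*(-5) = -(1/3149 - 28038*(-1)/40053)*(-5) = -(1/3149 - 1*(-9346/13351))*(-5) = -(1/3149 + 9346/13351)*(-5) = -29443905*(-5)/42042299 = -1*(-147219525/42042299) = 147219525/42042299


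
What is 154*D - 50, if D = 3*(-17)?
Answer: -7904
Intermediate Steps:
D = -51
154*D - 50 = 154*(-51) - 50 = -7854 - 50 = -7904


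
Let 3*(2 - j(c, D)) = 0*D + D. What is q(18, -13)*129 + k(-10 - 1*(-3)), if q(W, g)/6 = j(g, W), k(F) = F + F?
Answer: -3110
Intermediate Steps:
j(c, D) = 2 - D/3 (j(c, D) = 2 - (0*D + D)/3 = 2 - (0 + D)/3 = 2 - D/3)
k(F) = 2*F
q(W, g) = 12 - 2*W (q(W, g) = 6*(2 - W/3) = 12 - 2*W)
q(18, -13)*129 + k(-10 - 1*(-3)) = (12 - 2*18)*129 + 2*(-10 - 1*(-3)) = (12 - 36)*129 + 2*(-10 + 3) = -24*129 + 2*(-7) = -3096 - 14 = -3110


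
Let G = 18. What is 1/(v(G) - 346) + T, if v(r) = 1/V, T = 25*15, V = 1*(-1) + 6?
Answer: 648370/1729 ≈ 375.00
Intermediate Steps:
V = 5 (V = -1 + 6 = 5)
T = 375
v(r) = ⅕ (v(r) = 1/5 = ⅕)
1/(v(G) - 346) + T = 1/(⅕ - 346) + 375 = 1/(-1729/5) + 375 = -5/1729 + 375 = 648370/1729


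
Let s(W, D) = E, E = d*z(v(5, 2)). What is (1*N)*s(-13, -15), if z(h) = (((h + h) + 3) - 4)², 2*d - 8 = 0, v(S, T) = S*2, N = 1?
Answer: 1444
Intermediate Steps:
v(S, T) = 2*S
d = 4 (d = 4 + (½)*0 = 4 + 0 = 4)
z(h) = (-1 + 2*h)² (z(h) = ((2*h + 3) - 4)² = ((3 + 2*h) - 4)² = (-1 + 2*h)²)
E = 1444 (E = 4*(-1 + 2*(2*5))² = 4*(-1 + 2*10)² = 4*(-1 + 20)² = 4*19² = 4*361 = 1444)
s(W, D) = 1444
(1*N)*s(-13, -15) = (1*1)*1444 = 1*1444 = 1444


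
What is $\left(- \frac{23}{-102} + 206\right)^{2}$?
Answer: $\frac{442471225}{10404} \approx 42529.0$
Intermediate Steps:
$\left(- \frac{23}{-102} + 206\right)^{2} = \left(\left(-23\right) \left(- \frac{1}{102}\right) + 206\right)^{2} = \left(\frac{23}{102} + 206\right)^{2} = \left(\frac{21035}{102}\right)^{2} = \frac{442471225}{10404}$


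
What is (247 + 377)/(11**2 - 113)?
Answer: 78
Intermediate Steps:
(247 + 377)/(11**2 - 113) = 624/(121 - 113) = 624/8 = 624*(1/8) = 78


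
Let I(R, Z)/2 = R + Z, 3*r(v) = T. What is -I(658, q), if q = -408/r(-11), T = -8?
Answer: -1622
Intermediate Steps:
r(v) = -8/3 (r(v) = (⅓)*(-8) = -8/3)
q = 153 (q = -408/(-8/3) = -408*(-3/8) = 153)
I(R, Z) = 2*R + 2*Z (I(R, Z) = 2*(R + Z) = 2*R + 2*Z)
-I(658, q) = -(2*658 + 2*153) = -(1316 + 306) = -1*1622 = -1622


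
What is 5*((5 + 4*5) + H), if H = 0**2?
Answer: 125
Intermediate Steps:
H = 0
5*((5 + 4*5) + H) = 5*((5 + 4*5) + 0) = 5*((5 + 20) + 0) = 5*(25 + 0) = 5*25 = 125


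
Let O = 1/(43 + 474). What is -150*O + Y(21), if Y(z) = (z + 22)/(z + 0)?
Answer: 19081/10857 ≈ 1.7575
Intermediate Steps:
Y(z) = (22 + z)/z
O = 1/517 ≈ 0.0019342
-150*O + Y(21) = -150*1/517 + (22 + 21)/21 = -150/517 + (1/21)*43 = -150/517 + 43/21 = 19081/10857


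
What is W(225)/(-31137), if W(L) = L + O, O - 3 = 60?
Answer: -96/10379 ≈ -0.0092494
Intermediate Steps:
O = 63 (O = 3 + 60 = 63)
W(L) = 63 + L (W(L) = L + 63 = 63 + L)
W(225)/(-31137) = (63 + 225)/(-31137) = 288*(-1/31137) = -96/10379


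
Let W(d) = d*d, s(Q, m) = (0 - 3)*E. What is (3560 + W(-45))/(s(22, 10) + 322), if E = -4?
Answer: 5585/334 ≈ 16.722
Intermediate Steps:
s(Q, m) = 12 (s(Q, m) = (0 - 3)*(-4) = -3*(-4) = 12)
W(d) = d²
(3560 + W(-45))/(s(22, 10) + 322) = (3560 + (-45)²)/(12 + 322) = (3560 + 2025)/334 = 5585*(1/334) = 5585/334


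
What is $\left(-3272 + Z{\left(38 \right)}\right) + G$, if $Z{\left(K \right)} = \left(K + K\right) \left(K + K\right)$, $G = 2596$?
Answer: $5100$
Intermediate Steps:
$Z{\left(K \right)} = 4 K^{2}$ ($Z{\left(K \right)} = 2 K 2 K = 4 K^{2}$)
$\left(-3272 + Z{\left(38 \right)}\right) + G = \left(-3272 + 4 \cdot 38^{2}\right) + 2596 = \left(-3272 + 4 \cdot 1444\right) + 2596 = \left(-3272 + 5776\right) + 2596 = 2504 + 2596 = 5100$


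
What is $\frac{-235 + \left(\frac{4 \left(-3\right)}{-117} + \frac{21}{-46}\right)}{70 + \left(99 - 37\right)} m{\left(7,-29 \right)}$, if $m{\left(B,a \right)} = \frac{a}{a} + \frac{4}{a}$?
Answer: $- \frac{10555625}{6867432} \approx -1.5371$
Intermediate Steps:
$m{\left(B,a \right)} = 1 + \frac{4}{a}$
$\frac{-235 + \left(\frac{4 \left(-3\right)}{-117} + \frac{21}{-46}\right)}{70 + \left(99 - 37\right)} m{\left(7,-29 \right)} = \frac{-235 + \left(\frac{4 \left(-3\right)}{-117} + \frac{21}{-46}\right)}{70 + \left(99 - 37\right)} \frac{4 - 29}{-29} = \frac{-235 + \left(\left(-12\right) \left(- \frac{1}{117}\right) + 21 \left(- \frac{1}{46}\right)\right)}{70 + 62} \left(\left(- \frac{1}{29}\right) \left(-25\right)\right) = \frac{-235 + \left(\frac{4}{39} - \frac{21}{46}\right)}{132} \cdot \frac{25}{29} = \left(-235 - \frac{635}{1794}\right) \frac{1}{132} \cdot \frac{25}{29} = \left(- \frac{422225}{1794}\right) \frac{1}{132} \cdot \frac{25}{29} = \left(- \frac{422225}{236808}\right) \frac{25}{29} = - \frac{10555625}{6867432}$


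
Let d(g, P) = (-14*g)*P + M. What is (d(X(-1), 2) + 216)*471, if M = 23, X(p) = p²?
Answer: 99381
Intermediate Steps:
d(g, P) = 23 - 14*P*g (d(g, P) = (-14*g)*P + 23 = -14*P*g + 23 = 23 - 14*P*g)
(d(X(-1), 2) + 216)*471 = ((23 - 14*2*(-1)²) + 216)*471 = ((23 - 14*2*1) + 216)*471 = ((23 - 28) + 216)*471 = (-5 + 216)*471 = 211*471 = 99381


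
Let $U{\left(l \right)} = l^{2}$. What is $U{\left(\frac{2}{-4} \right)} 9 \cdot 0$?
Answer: $0$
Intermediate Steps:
$U{\left(\frac{2}{-4} \right)} 9 \cdot 0 = \left(\frac{2}{-4}\right)^{2} \cdot 9 \cdot 0 = \left(2 \left(- \frac{1}{4}\right)\right)^{2} \cdot 9 \cdot 0 = \left(- \frac{1}{2}\right)^{2} \cdot 9 \cdot 0 = \frac{1}{4} \cdot 9 \cdot 0 = \frac{9}{4} \cdot 0 = 0$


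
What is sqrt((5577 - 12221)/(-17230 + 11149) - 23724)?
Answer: 10*I*sqrt(8772389790)/6081 ≈ 154.02*I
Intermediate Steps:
sqrt((5577 - 12221)/(-17230 + 11149) - 23724) = sqrt(-6644/(-6081) - 23724) = sqrt(-6644*(-1/6081) - 23724) = sqrt(6644/6081 - 23724) = sqrt(-144259000/6081) = 10*I*sqrt(8772389790)/6081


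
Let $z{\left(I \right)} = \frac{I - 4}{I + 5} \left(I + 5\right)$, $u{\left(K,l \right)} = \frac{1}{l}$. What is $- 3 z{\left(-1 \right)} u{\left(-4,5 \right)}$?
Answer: $3$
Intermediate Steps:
$z{\left(I \right)} = -4 + I$ ($z{\left(I \right)} = \frac{-4 + I}{5 + I} \left(5 + I\right) = -4 + I$)
$- 3 z{\left(-1 \right)} u{\left(-4,5 \right)} = \frac{\left(-3\right) \left(-4 - 1\right)}{5} = \left(-3\right) \left(-5\right) \frac{1}{5} = 15 \cdot \frac{1}{5} = 3$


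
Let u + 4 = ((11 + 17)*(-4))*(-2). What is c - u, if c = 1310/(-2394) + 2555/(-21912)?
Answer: -1929238925/8742888 ≈ -220.66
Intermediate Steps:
c = -5803565/8742888 (c = 1310*(-1/2394) + 2555*(-1/21912) = -655/1197 - 2555/21912 = -5803565/8742888 ≈ -0.66380)
u = 220 (u = -4 + ((11 + 17)*(-4))*(-2) = -4 + (28*(-4))*(-2) = -4 - 112*(-2) = -4 + 224 = 220)
c - u = -5803565/8742888 - 1*220 = -5803565/8742888 - 220 = -1929238925/8742888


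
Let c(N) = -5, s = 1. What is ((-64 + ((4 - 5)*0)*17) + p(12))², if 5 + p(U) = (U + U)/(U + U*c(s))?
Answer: 19321/4 ≈ 4830.3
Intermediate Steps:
p(U) = -11/2 (p(U) = -5 + (U + U)/(U + U*(-5)) = -5 + (2*U)/(U - 5*U) = -5 + (2*U)/((-4*U)) = -5 + (2*U)*(-1/(4*U)) = -5 - ½ = -11/2)
((-64 + ((4 - 5)*0)*17) + p(12))² = ((-64 + ((4 - 5)*0)*17) - 11/2)² = ((-64 - 1*0*17) - 11/2)² = ((-64 + 0*17) - 11/2)² = ((-64 + 0) - 11/2)² = (-64 - 11/2)² = (-139/2)² = 19321/4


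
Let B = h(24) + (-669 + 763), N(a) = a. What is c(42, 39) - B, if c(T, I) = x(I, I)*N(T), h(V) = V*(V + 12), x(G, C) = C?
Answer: 680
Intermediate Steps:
h(V) = V*(12 + V)
B = 958 (B = 24*(12 + 24) + (-669 + 763) = 24*36 + 94 = 864 + 94 = 958)
c(T, I) = I*T
c(42, 39) - B = 39*42 - 1*958 = 1638 - 958 = 680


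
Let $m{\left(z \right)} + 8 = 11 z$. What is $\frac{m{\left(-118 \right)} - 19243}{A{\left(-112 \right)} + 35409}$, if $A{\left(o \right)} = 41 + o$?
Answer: $- \frac{20549}{35338} \approx -0.5815$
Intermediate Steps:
$m{\left(z \right)} = -8 + 11 z$
$\frac{m{\left(-118 \right)} - 19243}{A{\left(-112 \right)} + 35409} = \frac{\left(-8 + 11 \left(-118\right)\right) - 19243}{\left(41 - 112\right) + 35409} = \frac{\left(-8 - 1298\right) - 19243}{-71 + 35409} = \frac{-1306 - 19243}{35338} = \left(-20549\right) \frac{1}{35338} = - \frac{20549}{35338}$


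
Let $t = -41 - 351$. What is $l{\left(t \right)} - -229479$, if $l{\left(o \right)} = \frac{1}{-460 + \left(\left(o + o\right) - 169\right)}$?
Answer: $\frac{324253826}{1413} \approx 2.2948 \cdot 10^{5}$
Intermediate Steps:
$t = -392$
$l{\left(o \right)} = \frac{1}{-629 + 2 o}$ ($l{\left(o \right)} = \frac{1}{-460 + \left(2 o - 169\right)} = \frac{1}{-460 + \left(-169 + 2 o\right)} = \frac{1}{-629 + 2 o}$)
$l{\left(t \right)} - -229479 = \frac{1}{-629 + 2 \left(-392\right)} - -229479 = \frac{1}{-629 - 784} + 229479 = \frac{1}{-1413} + 229479 = - \frac{1}{1413} + 229479 = \frac{324253826}{1413}$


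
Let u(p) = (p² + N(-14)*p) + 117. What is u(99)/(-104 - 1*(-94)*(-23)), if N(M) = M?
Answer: -4266/1133 ≈ -3.7652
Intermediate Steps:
u(p) = 117 + p² - 14*p (u(p) = (p² - 14*p) + 117 = 117 + p² - 14*p)
u(99)/(-104 - 1*(-94)*(-23)) = (117 + 99² - 14*99)/(-104 - 1*(-94)*(-23)) = (117 + 9801 - 1386)/(-104 + 94*(-23)) = 8532/(-104 - 2162) = 8532/(-2266) = 8532*(-1/2266) = -4266/1133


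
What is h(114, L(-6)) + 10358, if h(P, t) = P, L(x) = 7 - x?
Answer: 10472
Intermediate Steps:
h(114, L(-6)) + 10358 = 114 + 10358 = 10472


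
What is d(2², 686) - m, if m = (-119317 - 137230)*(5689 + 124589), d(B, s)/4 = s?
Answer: 33422432810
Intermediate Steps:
d(B, s) = 4*s
m = -33422430066 (m = -256547*130278 = -33422430066)
d(2², 686) - m = 4*686 - 1*(-33422430066) = 2744 + 33422430066 = 33422432810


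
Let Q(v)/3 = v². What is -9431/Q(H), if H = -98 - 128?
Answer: -9431/153228 ≈ -0.061549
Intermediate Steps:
H = -226
Q(v) = 3*v²
-9431/Q(H) = -9431/(3*(-226)²) = -9431/(3*51076) = -9431/153228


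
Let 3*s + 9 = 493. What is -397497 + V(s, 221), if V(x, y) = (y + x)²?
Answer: -2261864/9 ≈ -2.5132e+5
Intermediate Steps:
s = 484/3 (s = -3 + (⅓)*493 = -3 + 493/3 = 484/3 ≈ 161.33)
V(x, y) = (x + y)²
-397497 + V(s, 221) = -397497 + (484/3 + 221)² = -397497 + (1147/3)² = -397497 + 1315609/9 = -2261864/9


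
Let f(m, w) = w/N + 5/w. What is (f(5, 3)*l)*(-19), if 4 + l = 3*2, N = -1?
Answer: 152/3 ≈ 50.667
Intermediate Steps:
l = 2 (l = -4 + 3*2 = -4 + 6 = 2)
f(m, w) = -w + 5/w (f(m, w) = w/(-1) + 5/w = w*(-1) + 5/w = -w + 5/w)
(f(5, 3)*l)*(-19) = ((-1*3 + 5/3)*2)*(-19) = ((-3 + 5*(⅓))*2)*(-19) = ((-3 + 5/3)*2)*(-19) = -4/3*2*(-19) = -8/3*(-19) = 152/3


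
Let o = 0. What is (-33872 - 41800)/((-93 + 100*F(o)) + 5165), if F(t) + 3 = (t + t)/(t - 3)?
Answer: -18918/1193 ≈ -15.857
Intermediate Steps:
F(t) = -3 + 2*t/(-3 + t) (F(t) = -3 + (t + t)/(t - 3) = -3 + (2*t)/(-3 + t) = -3 + 2*t/(-3 + t))
(-33872 - 41800)/((-93 + 100*F(o)) + 5165) = (-33872 - 41800)/((-93 + 100*((9 - 1*0)/(-3 + 0))) + 5165) = -75672/((-93 + 100*((9 + 0)/(-3))) + 5165) = -75672/((-93 + 100*(-⅓*9)) + 5165) = -75672/((-93 + 100*(-3)) + 5165) = -75672/((-93 - 300) + 5165) = -75672/(-393 + 5165) = -75672/4772 = -75672*1/4772 = -18918/1193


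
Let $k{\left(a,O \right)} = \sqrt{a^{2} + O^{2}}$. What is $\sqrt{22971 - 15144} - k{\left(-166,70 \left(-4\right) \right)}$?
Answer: $\sqrt{7827} - 2 \sqrt{26489} \approx -237.04$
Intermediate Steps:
$k{\left(a,O \right)} = \sqrt{O^{2} + a^{2}}$
$\sqrt{22971 - 15144} - k{\left(-166,70 \left(-4\right) \right)} = \sqrt{22971 - 15144} - \sqrt{\left(70 \left(-4\right)\right)^{2} + \left(-166\right)^{2}} = \sqrt{7827} - \sqrt{\left(-280\right)^{2} + 27556} = \sqrt{7827} - \sqrt{78400 + 27556} = \sqrt{7827} - \sqrt{105956} = \sqrt{7827} - 2 \sqrt{26489}$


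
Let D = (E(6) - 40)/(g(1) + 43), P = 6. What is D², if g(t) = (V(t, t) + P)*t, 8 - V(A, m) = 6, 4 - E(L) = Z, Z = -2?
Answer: 4/9 ≈ 0.44444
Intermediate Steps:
E(L) = 6 (E(L) = 4 - 1*(-2) = 4 + 2 = 6)
V(A, m) = 2 (V(A, m) = 8 - 1*6 = 8 - 6 = 2)
g(t) = 8*t (g(t) = (2 + 6)*t = 8*t)
D = -⅔ (D = (6 - 40)/(8*1 + 43) = -34/(8 + 43) = -34/51 = -34*1/51 = -⅔ ≈ -0.66667)
D² = (-⅔)² = 4/9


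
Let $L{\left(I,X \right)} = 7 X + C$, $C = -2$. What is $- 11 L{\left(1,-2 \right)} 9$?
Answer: $1584$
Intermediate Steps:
$L{\left(I,X \right)} = -2 + 7 X$ ($L{\left(I,X \right)} = 7 X - 2 = -2 + 7 X$)
$- 11 L{\left(1,-2 \right)} 9 = - 11 \left(-2 + 7 \left(-2\right)\right) 9 = - 11 \left(-2 - 14\right) 9 = \left(-11\right) \left(-16\right) 9 = 176 \cdot 9 = 1584$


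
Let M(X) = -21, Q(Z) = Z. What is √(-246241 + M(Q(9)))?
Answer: I*√246262 ≈ 496.25*I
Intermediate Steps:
√(-246241 + M(Q(9))) = √(-246241 - 21) = √(-246262) = I*√246262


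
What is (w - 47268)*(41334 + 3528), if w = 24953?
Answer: -1001095530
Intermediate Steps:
(w - 47268)*(41334 + 3528) = (24953 - 47268)*(41334 + 3528) = -22315*44862 = -1001095530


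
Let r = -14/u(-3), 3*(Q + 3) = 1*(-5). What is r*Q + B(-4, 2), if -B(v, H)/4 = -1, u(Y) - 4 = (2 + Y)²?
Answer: 256/15 ≈ 17.067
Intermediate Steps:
u(Y) = 4 + (2 + Y)²
B(v, H) = 4 (B(v, H) = -4*(-1) = 4)
Q = -14/3 (Q = -3 + (1*(-5))/3 = -3 + (⅓)*(-5) = -3 - 5/3 = -14/3 ≈ -4.6667)
r = -14/5 (r = -14/(4 + (2 - 3)²) = -14/(4 + (-1)²) = -14/(4 + 1) = -14/5 ≈ -2.8000)
r*Q + B(-4, 2) = -14/5*(-14/3) + 4 = 196/15 + 4 = 256/15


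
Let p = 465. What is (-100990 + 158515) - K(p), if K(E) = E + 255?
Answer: 56805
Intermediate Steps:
K(E) = 255 + E
(-100990 + 158515) - K(p) = (-100990 + 158515) - (255 + 465) = 57525 - 1*720 = 57525 - 720 = 56805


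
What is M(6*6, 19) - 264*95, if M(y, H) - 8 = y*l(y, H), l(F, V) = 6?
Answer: -24856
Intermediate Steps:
M(y, H) = 8 + 6*y (M(y, H) = 8 + y*6 = 8 + 6*y)
M(6*6, 19) - 264*95 = (8 + 6*(6*6)) - 264*95 = (8 + 6*36) - 25080 = (8 + 216) - 25080 = 224 - 25080 = -24856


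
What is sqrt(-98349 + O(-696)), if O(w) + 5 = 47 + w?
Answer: I*sqrt(99003) ≈ 314.65*I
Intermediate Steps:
O(w) = 42 + w (O(w) = -5 + (47 + w) = 42 + w)
sqrt(-98349 + O(-696)) = sqrt(-98349 + (42 - 696)) = sqrt(-98349 - 654) = sqrt(-99003) = I*sqrt(99003)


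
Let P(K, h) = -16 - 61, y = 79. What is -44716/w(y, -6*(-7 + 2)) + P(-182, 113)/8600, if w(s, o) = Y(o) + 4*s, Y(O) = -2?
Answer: -192290889/1350200 ≈ -142.42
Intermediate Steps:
w(s, o) = -2 + 4*s
P(K, h) = -77
-44716/w(y, -6*(-7 + 2)) + P(-182, 113)/8600 = -44716/(-2 + 4*79) - 77/8600 = -44716/(-2 + 316) - 77*1/8600 = -44716/314 - 77/8600 = -44716*1/314 - 77/8600 = -22358/157 - 77/8600 = -192290889/1350200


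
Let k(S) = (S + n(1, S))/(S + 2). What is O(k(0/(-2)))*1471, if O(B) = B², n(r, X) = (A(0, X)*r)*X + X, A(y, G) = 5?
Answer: 0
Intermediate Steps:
n(r, X) = X + 5*X*r (n(r, X) = (5*r)*X + X = 5*X*r + X = X + 5*X*r)
k(S) = 7*S/(2 + S) (k(S) = (S + S*(1 + 5*1))/(S + 2) = (S + S*(1 + 5))/(2 + S) = (S + S*6)/(2 + S) = (S + 6*S)/(2 + S) = (7*S)/(2 + S) = 7*S/(2 + S))
O(k(0/(-2)))*1471 = (7*(0/(-2))/(2 + 0/(-2)))²*1471 = (7*(0*(-½))/(2 + 0*(-½)))²*1471 = (7*0/(2 + 0))²*1471 = (7*0/2)²*1471 = (7*0*(½))²*1471 = 0²*1471 = 0*1471 = 0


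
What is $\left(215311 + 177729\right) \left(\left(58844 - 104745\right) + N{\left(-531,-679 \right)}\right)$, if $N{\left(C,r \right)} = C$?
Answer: $-18249633280$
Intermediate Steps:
$\left(215311 + 177729\right) \left(\left(58844 - 104745\right) + N{\left(-531,-679 \right)}\right) = \left(215311 + 177729\right) \left(\left(58844 - 104745\right) - 531\right) = 393040 \left(-45901 - 531\right) = 393040 \left(-46432\right) = -18249633280$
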